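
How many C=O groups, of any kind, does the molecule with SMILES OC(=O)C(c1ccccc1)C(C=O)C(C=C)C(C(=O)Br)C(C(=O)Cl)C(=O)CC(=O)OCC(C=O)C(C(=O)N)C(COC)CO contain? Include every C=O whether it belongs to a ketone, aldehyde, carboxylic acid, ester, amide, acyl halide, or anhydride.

8

HOOC: carboxylic acid, 1 C=O (running total 1).
CH(CHO): aldehyde, 1 C=O (running total 2).
CH(COBr): acyl halide, 1 C=O (running total 3).
CH(COCl): acyl halide, 1 C=O (running total 4).
CO: ketone, 1 C=O (running total 5).
CH2COOCH2: ester, 1 C=O (running total 6).
CH(CHO): aldehyde, 1 C=O (running total 7).
CH(CONH2): amide, 1 C=O (running total 8).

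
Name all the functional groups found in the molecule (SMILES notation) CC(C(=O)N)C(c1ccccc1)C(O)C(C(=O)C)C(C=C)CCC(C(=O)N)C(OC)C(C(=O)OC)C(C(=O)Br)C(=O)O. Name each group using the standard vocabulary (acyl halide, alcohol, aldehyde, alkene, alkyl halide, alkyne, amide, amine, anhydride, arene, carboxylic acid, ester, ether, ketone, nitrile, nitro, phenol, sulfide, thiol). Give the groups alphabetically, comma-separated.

Reading the structure from left to right:
  CH(CONH2): pendant –CONH2: carbonyl C bonded to C and N → amide.
  CH(C6H5): pendant –C6H5: benzene ring → arene.
  CH(OH): –OH on an sp³ carbon → alcohol (secondary).
  CH(COCH3): pendant –COCH3: carbonyl C bonded to two carbons → ketone.
  CH(CH=CH2): pendant –CH=CH2: C=C double bond → alkene.
  CH(CONH2): pendant –CONH2: carbonyl C bonded to C and N → amide.
  CH(OCH3): pendant –OCH3: C–O–C with sp³ C, no adjacent C=O → ether.
  CH(COOCH3): pendant –COOCH3: carbonyl C bonded to C and –OCH3 → ester.
  CH(COBr): pendant –C(=O)X: carbonyl C bonded to C and halogen → acyl halide.
  COOH: –COOH: carbonyl C bonded to –OH and C → carboxylic acid (the –OH is not a separate alcohol).

acyl halide, alcohol, alkene, amide, arene, carboxylic acid, ester, ether, ketone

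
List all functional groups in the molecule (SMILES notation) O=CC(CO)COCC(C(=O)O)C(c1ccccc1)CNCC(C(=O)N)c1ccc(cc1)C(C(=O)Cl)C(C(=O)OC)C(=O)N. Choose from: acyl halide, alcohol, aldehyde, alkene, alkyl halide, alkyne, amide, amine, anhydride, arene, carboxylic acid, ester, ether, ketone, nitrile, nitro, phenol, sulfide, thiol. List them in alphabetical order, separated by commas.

Taking each segment in turn:
  OHC: terminal –CHO: carbonyl C bonded to H and C → aldehyde.
  CH(CH2OH): pendant –CH2OH on an sp³ backbone C → alcohol.
  CH2OCH2: C–O–C with sp³ carbons on both sides and no adjacent C=O → ether.
  CH(COOH): pendant –COOH: carbonyl C bonded to C and –OH → carboxylic acid.
  CH(C6H5): pendant –C6H5: benzene ring → arene.
  CH2NHCH2: C–N–C with sp³ carbons and no adjacent C=O → amine (secondary).
  CH(CONH2): pendant –CONH2: carbonyl C bonded to C and N → amide.
  C6H4: para-disubstituted benzene ring → arene.
  CH(COCl): pendant –C(=O)X: carbonyl C bonded to C and halogen → acyl halide.
  CH(COOCH3): pendant –COOCH3: carbonyl C bonded to C and –OCH3 → ester.
  CONH2: –C(=O)NH2: carbonyl C bonded to C and to N → amide (the N is not a separate amine).

acyl halide, alcohol, aldehyde, amide, amine, arene, carboxylic acid, ester, ether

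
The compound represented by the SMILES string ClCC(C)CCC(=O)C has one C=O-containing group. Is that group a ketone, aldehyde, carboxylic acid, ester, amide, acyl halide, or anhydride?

The carbonyl is in the CO segment: –C(=O)– with carbon on both sides → ketone.

ketone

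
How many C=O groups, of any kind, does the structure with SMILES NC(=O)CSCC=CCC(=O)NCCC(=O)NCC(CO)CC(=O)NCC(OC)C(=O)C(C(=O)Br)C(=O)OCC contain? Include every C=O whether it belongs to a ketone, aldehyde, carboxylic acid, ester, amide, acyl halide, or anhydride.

7

H2NCO: amide, 1 C=O (running total 1).
CH2CONHCH2: amide, 1 C=O (running total 2).
CH2CONHCH2: amide, 1 C=O (running total 3).
CH2CONHCH2: amide, 1 C=O (running total 4).
CO: ketone, 1 C=O (running total 5).
CH(COBr): acyl halide, 1 C=O (running total 6).
COOCH2CH3: ester, 1 C=O (running total 7).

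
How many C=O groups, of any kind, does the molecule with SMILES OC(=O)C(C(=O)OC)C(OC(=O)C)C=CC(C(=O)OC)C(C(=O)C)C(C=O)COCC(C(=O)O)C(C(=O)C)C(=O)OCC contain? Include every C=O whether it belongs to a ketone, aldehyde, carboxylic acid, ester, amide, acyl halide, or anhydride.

9

HOOC: carboxylic acid, 1 C=O (running total 1).
CH(COOCH3): ester, 1 C=O (running total 2).
CH(OCOCH3): ester, 1 C=O (running total 3).
CH(COOCH3): ester, 1 C=O (running total 4).
CH(COCH3): ketone, 1 C=O (running total 5).
CH(CHO): aldehyde, 1 C=O (running total 6).
CH(COOH): carboxylic acid, 1 C=O (running total 7).
CH(COCH3): ketone, 1 C=O (running total 8).
COOCH2CH3: ester, 1 C=O (running total 9).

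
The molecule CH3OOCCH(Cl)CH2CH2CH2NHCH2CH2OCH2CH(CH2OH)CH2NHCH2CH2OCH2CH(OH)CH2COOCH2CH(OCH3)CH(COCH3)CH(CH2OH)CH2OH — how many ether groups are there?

3

Reading the structure from left to right:
  CH3OOC: CH3O–C(=O)–: carbonyl C bonded to C and to –OCH3 → ester (not ketone + ether).
  CH(Cl): halogen on an sp³ carbon → alkyl halide.
  CH2NHCH2: C–N–C with sp³ carbons and no adjacent C=O → amine (secondary).
  CH2OCH2: C–O–C with sp³ carbons on both sides and no adjacent C=O → ether.
  CH(CH2OH): pendant –CH2OH on an sp³ backbone C → alcohol.
  CH2NHCH2: C–N–C with sp³ carbons and no adjacent C=O → amine (secondary).
  CH2OCH2: C–O–C with sp³ carbons on both sides and no adjacent C=O → ether.
  CH(OH): –OH on an sp³ carbon → alcohol (secondary).
  CH2COOCH2: –C(=O)–O–C with C on the carbonyl side → ester.
  CH(OCH3): pendant –OCH3: C–O–C with sp³ C, no adjacent C=O → ether.
  CH(COCH3): pendant –COCH3: carbonyl C bonded to two carbons → ketone.
  CH(CH2OH): pendant –CH2OH on an sp³ backbone C → alcohol.
  CH2OH: –OH on an sp³ carbon → alcohol.
Ether appears at: CH2OCH2, CH2OCH2, CH(OCH3) → 3.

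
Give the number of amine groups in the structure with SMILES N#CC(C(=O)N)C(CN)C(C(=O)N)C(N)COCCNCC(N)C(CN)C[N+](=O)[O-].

N≡C–: carbon triple-bonded to nitrogen → nitrile.
pendant –CONH2: carbonyl C bonded to C and N → amide.
pendant –CH2NH2: N on sp³ C, no adjacent C=O → amine.
pendant –CONH2: carbonyl C bonded to C and N → amide.
–NH2 on an sp³ carbon with no adjacent C=O → amine.
C–O–C with sp³ carbons on both sides and no adjacent C=O → ether.
C–N–C with sp³ carbons and no adjacent C=O → amine (secondary).
–NH2 on an sp³ carbon with no adjacent C=O → amine.
pendant –CH2NH2: N on sp³ C, no adjacent C=O → amine.
–NO2 on carbon → nitro group.
Amine appears at: CH(CH2NH2), CH(NH2), CH2NHCH2, CH(NH2), CH(CH2NH2) → 5.

5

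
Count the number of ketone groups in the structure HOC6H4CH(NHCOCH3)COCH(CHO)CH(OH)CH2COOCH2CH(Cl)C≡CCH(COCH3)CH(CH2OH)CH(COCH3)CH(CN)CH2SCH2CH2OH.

Reading the structure from left to right:
  HOC6H4: –OH attached directly to an aromatic ring → phenol (not alcohol); the ring itself is an arene.
  CH(NHCOCH3): pendant –NHC(=O)CH3: N bonded to a carbonyl → amide (not amine).
  CO: –C(=O)– with carbon on both sides → ketone.
  CH(CHO): pendant –CHO: carbonyl C bonded to C and H → aldehyde.
  CH(OH): –OH on an sp³ carbon → alcohol (secondary).
  CH2COOCH2: –C(=O)–O–C with C on the carbonyl side → ester.
  CH(Cl): halogen on an sp³ carbon → alkyl halide.
  C≡C: C≡C triple bond → alkyne.
  CH(COCH3): pendant –COCH3: carbonyl C bonded to two carbons → ketone.
  CH(CH2OH): pendant –CH2OH on an sp³ backbone C → alcohol.
  CH(COCH3): pendant –COCH3: carbonyl C bonded to two carbons → ketone.
  CH(CN): pendant –C≡N: nitrile.
  CH2SCH2: C–S–C linkage → sulfide (thioether).
  CH2OH: –OH on an sp³ carbon → alcohol.
Ketone appears at: CO, CH(COCH3), CH(COCH3) → 3.

3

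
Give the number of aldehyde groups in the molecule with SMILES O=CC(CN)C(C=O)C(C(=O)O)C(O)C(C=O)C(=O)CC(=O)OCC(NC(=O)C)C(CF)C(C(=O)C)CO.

Working along the chain:
  OHC: terminal –CHO: carbonyl C bonded to H and C → aldehyde.
  CH(CH2NH2): pendant –CH2NH2: N on sp³ C, no adjacent C=O → amine.
  CH(CHO): pendant –CHO: carbonyl C bonded to C and H → aldehyde.
  CH(COOH): pendant –COOH: carbonyl C bonded to C and –OH → carboxylic acid.
  CH(OH): –OH on an sp³ carbon → alcohol (secondary).
  CH(CHO): pendant –CHO: carbonyl C bonded to C and H → aldehyde.
  CO: –C(=O)– with carbon on both sides → ketone.
  CH2COOCH2: –C(=O)–O–C with C on the carbonyl side → ester.
  CH(NHCOCH3): pendant –NHC(=O)CH3: N bonded to a carbonyl → amide (not amine).
  CH(CH2F): pendant –CH2X: halogen on sp³ carbon → alkyl halide.
  CH(COCH3): pendant –COCH3: carbonyl C bonded to two carbons → ketone.
  CH2OH: –OH on an sp³ carbon → alcohol.
Aldehyde appears at: OHC, CH(CHO), CH(CHO) → 3.

3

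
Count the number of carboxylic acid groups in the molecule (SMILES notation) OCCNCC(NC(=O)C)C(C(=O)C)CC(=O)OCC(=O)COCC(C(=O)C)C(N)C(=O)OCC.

0

Working along the chain:
  HOCH2: HO– on an sp³ carbon → alcohol.
  CH2NHCH2: C–N–C with sp³ carbons and no adjacent C=O → amine (secondary).
  CH(NHCOCH3): pendant –NHC(=O)CH3: N bonded to a carbonyl → amide (not amine).
  CH(COCH3): pendant –COCH3: carbonyl C bonded to two carbons → ketone.
  CH2COOCH2: –C(=O)–O–C with C on the carbonyl side → ester.
  CO: –C(=O)– with carbon on both sides → ketone.
  CH2OCH2: C–O–C with sp³ carbons on both sides and no adjacent C=O → ether.
  CH(COCH3): pendant –COCH3: carbonyl C bonded to two carbons → ketone.
  CH(NH2): –NH2 on an sp³ carbon with no adjacent C=O → amine.
  COOCH2CH3: –C(=O)OCH2CH3: carbonyl C bonded to C and to –OEt → ester.
No segment is a carboxylic acid: HOCH2 is alcohol, not carboxylic acid; CH(NHCOCH3) is amide, not carboxylic acid; CH2COOCH2 is ester, not carboxylic acid. → 0.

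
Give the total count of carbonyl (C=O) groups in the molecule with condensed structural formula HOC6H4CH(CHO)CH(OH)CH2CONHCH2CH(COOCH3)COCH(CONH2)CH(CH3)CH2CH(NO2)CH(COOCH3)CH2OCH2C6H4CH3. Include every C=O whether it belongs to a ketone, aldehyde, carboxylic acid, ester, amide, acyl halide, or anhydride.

6

CH(CHO): aldehyde, 1 C=O (running total 1).
CH2CONHCH2: amide, 1 C=O (running total 2).
CH(COOCH3): ester, 1 C=O (running total 3).
CO: ketone, 1 C=O (running total 4).
CH(CONH2): amide, 1 C=O (running total 5).
CH(COOCH3): ester, 1 C=O (running total 6).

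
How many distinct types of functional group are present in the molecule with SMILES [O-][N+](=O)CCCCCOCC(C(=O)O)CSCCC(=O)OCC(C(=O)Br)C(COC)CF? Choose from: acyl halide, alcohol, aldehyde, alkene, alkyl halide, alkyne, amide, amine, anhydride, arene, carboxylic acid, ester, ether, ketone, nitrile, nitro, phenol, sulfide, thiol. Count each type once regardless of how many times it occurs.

7

Reading the structure from left to right:
  O2NCH2: –NO2 on carbon → nitro group.
  CH2OCH2: C–O–C with sp³ carbons on both sides and no adjacent C=O → ether.
  CH(COOH): pendant –COOH: carbonyl C bonded to C and –OH → carboxylic acid.
  CH2SCH2: C–S–C linkage → sulfide (thioether).
  CH2COOCH2: –C(=O)–O–C with C on the carbonyl side → ester.
  CH(COBr): pendant –C(=O)X: carbonyl C bonded to C and halogen → acyl halide.
  CH(CH2OCH3): pendant –CH2OCH3: C–O–C linkage → ether.
  CH2F: halogen on an sp³ carbon → alkyl halide.
Distinct types present: acyl halide, alkyl halide, carboxylic acid, ester, ether, nitro, sulfide.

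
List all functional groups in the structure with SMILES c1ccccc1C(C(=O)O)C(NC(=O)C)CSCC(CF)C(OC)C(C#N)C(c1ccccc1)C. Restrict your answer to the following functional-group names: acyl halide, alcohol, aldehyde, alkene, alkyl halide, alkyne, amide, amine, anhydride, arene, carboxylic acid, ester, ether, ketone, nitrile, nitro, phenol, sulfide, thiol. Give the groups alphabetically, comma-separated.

Reading the structure from left to right:
  C6H5: C6H5– phenyl ring → arene.
  CH(COOH): pendant –COOH: carbonyl C bonded to C and –OH → carboxylic acid.
  CH(NHCOCH3): pendant –NHC(=O)CH3: N bonded to a carbonyl → amide (not amine).
  CH2SCH2: C–S–C linkage → sulfide (thioether).
  CH(CH2F): pendant –CH2X: halogen on sp³ carbon → alkyl halide.
  CH(OCH3): pendant –OCH3: C–O–C with sp³ C, no adjacent C=O → ether.
  CH(CN): pendant –C≡N: nitrile.
  CH(C6H5): pendant –C6H5: benzene ring → arene.

alkyl halide, amide, arene, carboxylic acid, ether, nitrile, sulfide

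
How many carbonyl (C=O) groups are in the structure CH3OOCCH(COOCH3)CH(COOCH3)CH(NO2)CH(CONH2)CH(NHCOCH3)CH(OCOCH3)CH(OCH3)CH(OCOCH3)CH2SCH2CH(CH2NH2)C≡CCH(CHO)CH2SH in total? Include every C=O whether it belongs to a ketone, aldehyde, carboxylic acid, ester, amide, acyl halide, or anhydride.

8

CH3OOC: ester, 1 C=O (running total 1).
CH(COOCH3): ester, 1 C=O (running total 2).
CH(COOCH3): ester, 1 C=O (running total 3).
CH(CONH2): amide, 1 C=O (running total 4).
CH(NHCOCH3): amide, 1 C=O (running total 5).
CH(OCOCH3): ester, 1 C=O (running total 6).
CH(OCOCH3): ester, 1 C=O (running total 7).
CH(CHO): aldehyde, 1 C=O (running total 8).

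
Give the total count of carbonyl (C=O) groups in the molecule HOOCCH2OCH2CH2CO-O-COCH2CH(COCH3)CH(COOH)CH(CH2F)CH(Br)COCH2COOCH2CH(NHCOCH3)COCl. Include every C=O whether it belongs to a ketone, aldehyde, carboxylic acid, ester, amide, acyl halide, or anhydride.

9

HOOC: carboxylic acid, 1 C=O (running total 1).
CH2CO-O-COCH2: anhydride, 2 C=O (running total 3).
CH(COCH3): ketone, 1 C=O (running total 4).
CH(COOH): carboxylic acid, 1 C=O (running total 5).
CO: ketone, 1 C=O (running total 6).
CH2COOCH2: ester, 1 C=O (running total 7).
CH(NHCOCH3): amide, 1 C=O (running total 8).
COCl: acyl halide, 1 C=O (running total 9).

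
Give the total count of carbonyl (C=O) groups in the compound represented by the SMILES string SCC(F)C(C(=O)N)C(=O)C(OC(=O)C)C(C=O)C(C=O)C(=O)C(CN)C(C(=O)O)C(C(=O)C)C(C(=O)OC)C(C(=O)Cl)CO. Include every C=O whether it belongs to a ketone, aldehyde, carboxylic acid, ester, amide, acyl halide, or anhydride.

CH(CONH2): amide, 1 C=O (running total 1).
CO: ketone, 1 C=O (running total 2).
CH(OCOCH3): ester, 1 C=O (running total 3).
CH(CHO): aldehyde, 1 C=O (running total 4).
CH(CHO): aldehyde, 1 C=O (running total 5).
CO: ketone, 1 C=O (running total 6).
CH(COOH): carboxylic acid, 1 C=O (running total 7).
CH(COCH3): ketone, 1 C=O (running total 8).
CH(COOCH3): ester, 1 C=O (running total 9).
CH(COCl): acyl halide, 1 C=O (running total 10).

10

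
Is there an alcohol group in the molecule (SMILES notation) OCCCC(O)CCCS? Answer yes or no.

yes

Working along the chain:
  HOCH2: HO– on an sp³ carbon → alcohol.
  CH(OH): –OH on an sp³ carbon → alcohol (secondary).
  CH2SH: –SH on an sp³ carbon → thiol.
The HOCH2 segment supplies the alcohol: HO– on an sp³ carbon → alcohol.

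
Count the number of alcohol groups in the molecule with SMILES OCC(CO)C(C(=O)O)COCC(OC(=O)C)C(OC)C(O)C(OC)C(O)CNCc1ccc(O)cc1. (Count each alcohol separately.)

Reading the structure from left to right:
  HOCH2: HO– on an sp³ carbon → alcohol.
  CH(CH2OH): pendant –CH2OH on an sp³ backbone C → alcohol.
  CH(COOH): pendant –COOH: carbonyl C bonded to C and –OH → carboxylic acid.
  CH2OCH2: C–O–C with sp³ carbons on both sides and no adjacent C=O → ether.
  CH(OCOCH3): pendant –OC(=O)CH3: an acyloxy group → ester.
  CH(OCH3): pendant –OCH3: C–O–C with sp³ C, no adjacent C=O → ether.
  CH(OH): –OH on an sp³ carbon → alcohol (secondary).
  CH(OCH3): pendant –OCH3: C–O–C with sp³ C, no adjacent C=O → ether.
  CH(OH): –OH on an sp³ carbon → alcohol (secondary).
  CH2NHCH2: C–N–C with sp³ carbons and no adjacent C=O → amine (secondary).
  C6H4OH: –OH attached directly to an aromatic ring → phenol (not alcohol); the ring itself is an arene.
Alcohol appears at: HOCH2, CH(CH2OH), CH(OH), CH(OH) → 4.

4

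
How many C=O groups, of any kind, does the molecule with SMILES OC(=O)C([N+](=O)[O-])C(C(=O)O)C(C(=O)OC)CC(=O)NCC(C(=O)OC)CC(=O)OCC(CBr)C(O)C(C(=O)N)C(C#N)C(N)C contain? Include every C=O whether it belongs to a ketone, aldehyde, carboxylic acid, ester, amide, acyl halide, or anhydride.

HOOC: carboxylic acid, 1 C=O (running total 1).
CH(COOH): carboxylic acid, 1 C=O (running total 2).
CH(COOCH3): ester, 1 C=O (running total 3).
CH2CONHCH2: amide, 1 C=O (running total 4).
CH(COOCH3): ester, 1 C=O (running total 5).
CH2COOCH2: ester, 1 C=O (running total 6).
CH(CONH2): amide, 1 C=O (running total 7).

7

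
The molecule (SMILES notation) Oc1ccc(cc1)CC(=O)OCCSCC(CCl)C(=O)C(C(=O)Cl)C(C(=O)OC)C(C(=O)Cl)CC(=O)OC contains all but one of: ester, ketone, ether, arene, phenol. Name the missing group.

ketone: present (CO — –C(=O)– with carbon on both sides → ketone).
ester: present (CH2COOCH2 — –C(=O)–O–C with C on the carbonyl side → ester).
arene: present (HOC6H4 — –OH attached directly to an aromatic ring → phenol (not alcohol); the ring itself is an arene).
phenol: present (HOC6H4 — –OH attached directly to an aromatic ring → phenol (not alcohol); the ring itself is an arene).
ether: absent. In each of CH2COOCH2, CH(COOCH3) and COOCH3, the C–O–C oxygen is adjacent to a C=O, so it belongs to an ester, not an ether.

ether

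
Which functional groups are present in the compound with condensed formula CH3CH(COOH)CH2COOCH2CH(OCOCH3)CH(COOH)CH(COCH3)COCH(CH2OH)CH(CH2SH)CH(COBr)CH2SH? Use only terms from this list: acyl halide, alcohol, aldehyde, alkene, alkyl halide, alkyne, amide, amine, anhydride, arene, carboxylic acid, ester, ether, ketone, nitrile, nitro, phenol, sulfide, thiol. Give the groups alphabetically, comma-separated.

acyl halide, alcohol, carboxylic acid, ester, ketone, thiol

pendant –COOH: carbonyl C bonded to C and –OH → carboxylic acid.
–C(=O)–O–C with C on the carbonyl side → ester.
pendant –OC(=O)CH3: an acyloxy group → ester.
pendant –COOH: carbonyl C bonded to C and –OH → carboxylic acid.
pendant –COCH3: carbonyl C bonded to two carbons → ketone.
–C(=O)– with carbon on both sides → ketone.
pendant –CH2OH on an sp³ backbone C → alcohol.
pendant –CH2SH → thiol.
pendant –C(=O)X: carbonyl C bonded to C and halogen → acyl halide.
–SH on an sp³ carbon → thiol.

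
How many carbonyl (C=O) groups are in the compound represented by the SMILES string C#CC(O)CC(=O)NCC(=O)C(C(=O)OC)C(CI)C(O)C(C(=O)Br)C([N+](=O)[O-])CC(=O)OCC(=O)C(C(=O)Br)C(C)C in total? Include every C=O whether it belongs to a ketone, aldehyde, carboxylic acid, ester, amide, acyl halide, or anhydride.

CH2CONHCH2: amide, 1 C=O (running total 1).
CO: ketone, 1 C=O (running total 2).
CH(COOCH3): ester, 1 C=O (running total 3).
CH(COBr): acyl halide, 1 C=O (running total 4).
CH2COOCH2: ester, 1 C=O (running total 5).
CO: ketone, 1 C=O (running total 6).
CH(COBr): acyl halide, 1 C=O (running total 7).

7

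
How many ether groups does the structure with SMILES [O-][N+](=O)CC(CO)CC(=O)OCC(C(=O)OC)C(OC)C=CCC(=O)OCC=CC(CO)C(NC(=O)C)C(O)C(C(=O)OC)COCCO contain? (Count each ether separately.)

Reading the structure from left to right:
  O2NCH2: –NO2 on carbon → nitro group.
  CH(CH2OH): pendant –CH2OH on an sp³ backbone C → alcohol.
  CH2COOCH2: –C(=O)–O–C with C on the carbonyl side → ester.
  CH(COOCH3): pendant –COOCH3: carbonyl C bonded to C and –OCH3 → ester.
  CH(OCH3): pendant –OCH3: C–O–C with sp³ C, no adjacent C=O → ether.
  CH=CH: C=C double bond → alkene.
  CH2COOCH2: –C(=O)–O–C with C on the carbonyl side → ester.
  CH=CH: C=C double bond → alkene.
  CH(CH2OH): pendant –CH2OH on an sp³ backbone C → alcohol.
  CH(NHCOCH3): pendant –NHC(=O)CH3: N bonded to a carbonyl → amide (not amine).
  CH(OH): –OH on an sp³ carbon → alcohol (secondary).
  CH(COOCH3): pendant –COOCH3: carbonyl C bonded to C and –OCH3 → ester.
  CH2OCH2: C–O–C with sp³ carbons on both sides and no adjacent C=O → ether.
  CH2OH: –OH on an sp³ carbon → alcohol.
Ether appears at: CH(OCH3), CH2OCH2 → 2.

2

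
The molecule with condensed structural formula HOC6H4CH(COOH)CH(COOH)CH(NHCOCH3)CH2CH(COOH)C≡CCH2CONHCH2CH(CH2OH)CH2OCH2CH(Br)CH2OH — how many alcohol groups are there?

2

Taking each segment in turn:
  HOC6H4: –OH attached directly to an aromatic ring → phenol (not alcohol); the ring itself is an arene.
  CH(COOH): pendant –COOH: carbonyl C bonded to C and –OH → carboxylic acid.
  CH(COOH): pendant –COOH: carbonyl C bonded to C and –OH → carboxylic acid.
  CH(NHCOCH3): pendant –NHC(=O)CH3: N bonded to a carbonyl → amide (not amine).
  CH(COOH): pendant –COOH: carbonyl C bonded to C and –OH → carboxylic acid.
  C≡C: C≡C triple bond → alkyne.
  CH2CONHCH2: –C(=O)–N– linkage → amide (the N is not an amine).
  CH(CH2OH): pendant –CH2OH on an sp³ backbone C → alcohol.
  CH2OCH2: C–O–C with sp³ carbons on both sides and no adjacent C=O → ether.
  CH(Br): halogen on an sp³ carbon → alkyl halide.
  CH2OH: –OH on an sp³ carbon → alcohol.
Alcohol appears at: CH(CH2OH), CH2OH → 2.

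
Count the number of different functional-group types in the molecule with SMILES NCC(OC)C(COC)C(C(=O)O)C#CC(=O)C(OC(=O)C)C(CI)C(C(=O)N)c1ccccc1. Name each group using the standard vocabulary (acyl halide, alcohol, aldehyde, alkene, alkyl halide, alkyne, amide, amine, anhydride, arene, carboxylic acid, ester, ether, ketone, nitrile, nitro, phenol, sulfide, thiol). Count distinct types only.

9

–NH2 on an sp³ carbon with no adjacent C=O → amine.
pendant –OCH3: C–O–C with sp³ C, no adjacent C=O → ether.
pendant –CH2OCH3: C–O–C linkage → ether.
pendant –COOH: carbonyl C bonded to C and –OH → carboxylic acid.
C≡C triple bond → alkyne.
–C(=O)– with carbon on both sides → ketone.
pendant –OC(=O)CH3: an acyloxy group → ester.
pendant –CH2X: halogen on sp³ carbon → alkyl halide.
pendant –CONH2: carbonyl C bonded to C and N → amide.
–C6H5 phenyl ring → arene.
Distinct types present: alkyl halide, alkyne, amide, amine, arene, carboxylic acid, ester, ether, ketone.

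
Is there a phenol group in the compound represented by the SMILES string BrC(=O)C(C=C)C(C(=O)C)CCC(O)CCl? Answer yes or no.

no

Working along the chain:
  BrCO: –C(=O)Br: carbonyl C bonded to C and to a halogen → acyl halide (not alkyl halide).
  CH(CH=CH2): pendant –CH=CH2: C=C double bond → alkene.
  CH(COCH3): pendant –COCH3: carbonyl C bonded to two carbons → ketone.
  CH(OH): –OH on an sp³ carbon → alcohol (secondary).
  CH2Cl: halogen on an sp³ carbon → alkyl halide.
In CH(OH), the –OH is on an sp³ carbon, not on an aromatic ring, so it is an alcohol.
The groups actually present are: acyl halide, alcohol, alkene, alkyl halide, ketone.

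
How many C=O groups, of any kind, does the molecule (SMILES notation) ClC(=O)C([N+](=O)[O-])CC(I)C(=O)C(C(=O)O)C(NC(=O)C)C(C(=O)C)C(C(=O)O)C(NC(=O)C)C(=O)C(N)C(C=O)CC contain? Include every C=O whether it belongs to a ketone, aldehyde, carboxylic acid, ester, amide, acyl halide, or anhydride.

9

ClCO: acyl halide, 1 C=O (running total 1).
CO: ketone, 1 C=O (running total 2).
CH(COOH): carboxylic acid, 1 C=O (running total 3).
CH(NHCOCH3): amide, 1 C=O (running total 4).
CH(COCH3): ketone, 1 C=O (running total 5).
CH(COOH): carboxylic acid, 1 C=O (running total 6).
CH(NHCOCH3): amide, 1 C=O (running total 7).
CO: ketone, 1 C=O (running total 8).
CH(CHO): aldehyde, 1 C=O (running total 9).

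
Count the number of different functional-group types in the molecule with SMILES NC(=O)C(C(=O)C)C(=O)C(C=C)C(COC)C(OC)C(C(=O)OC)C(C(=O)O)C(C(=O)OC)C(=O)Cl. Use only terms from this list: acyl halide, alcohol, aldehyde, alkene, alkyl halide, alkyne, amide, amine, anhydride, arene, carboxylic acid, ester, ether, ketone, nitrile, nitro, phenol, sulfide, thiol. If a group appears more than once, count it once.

Reading the structure from left to right:
  H2NCO: –C(=O)NH2: carbonyl C bonded to C and to N → amide (the N is not a separate amine).
  CH(COCH3): pendant –COCH3: carbonyl C bonded to two carbons → ketone.
  CO: –C(=O)– with carbon on both sides → ketone.
  CH(CH=CH2): pendant –CH=CH2: C=C double bond → alkene.
  CH(CH2OCH3): pendant –CH2OCH3: C–O–C linkage → ether.
  CH(OCH3): pendant –OCH3: C–O–C with sp³ C, no adjacent C=O → ether.
  CH(COOCH3): pendant –COOCH3: carbonyl C bonded to C and –OCH3 → ester.
  CH(COOH): pendant –COOH: carbonyl C bonded to C and –OH → carboxylic acid.
  CH(COOCH3): pendant –COOCH3: carbonyl C bonded to C and –OCH3 → ester.
  COCl: –C(=O)Cl: carbonyl C bonded to C and to a halogen → acyl halide (not alkyl halide).
Distinct types present: acyl halide, alkene, amide, carboxylic acid, ester, ether, ketone.

7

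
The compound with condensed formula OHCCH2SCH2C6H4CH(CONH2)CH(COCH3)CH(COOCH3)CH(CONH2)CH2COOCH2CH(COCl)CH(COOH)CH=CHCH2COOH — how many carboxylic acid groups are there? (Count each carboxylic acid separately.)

terminal –CHO: carbonyl C bonded to H and C → aldehyde.
C–S–C linkage → sulfide (thioether).
para-disubstituted benzene ring → arene.
pendant –CONH2: carbonyl C bonded to C and N → amide.
pendant –COCH3: carbonyl C bonded to two carbons → ketone.
pendant –COOCH3: carbonyl C bonded to C and –OCH3 → ester.
pendant –CONH2: carbonyl C bonded to C and N → amide.
–C(=O)–O–C with C on the carbonyl side → ester.
pendant –C(=O)X: carbonyl C bonded to C and halogen → acyl halide.
pendant –COOH: carbonyl C bonded to C and –OH → carboxylic acid.
C=C double bond → alkene.
–COOH: carbonyl C bonded to –OH and C → carboxylic acid (the –OH is not a separate alcohol).
Carboxylic acid appears at: CH(COOH), COOH → 2.

2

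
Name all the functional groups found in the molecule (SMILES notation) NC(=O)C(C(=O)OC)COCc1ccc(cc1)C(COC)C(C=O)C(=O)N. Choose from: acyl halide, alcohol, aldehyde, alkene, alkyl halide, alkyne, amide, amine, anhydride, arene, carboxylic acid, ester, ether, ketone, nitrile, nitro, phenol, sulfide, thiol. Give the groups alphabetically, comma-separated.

aldehyde, amide, arene, ester, ether

–C(=O)NH2: carbonyl C bonded to C and to N → amide (the N is not a separate amine).
pendant –COOCH3: carbonyl C bonded to C and –OCH3 → ester.
C–O–C with sp³ carbons on both sides and no adjacent C=O → ether.
para-disubstituted benzene ring → arene.
pendant –CH2OCH3: C–O–C linkage → ether.
pendant –CHO: carbonyl C bonded to C and H → aldehyde.
–C(=O)NH2: carbonyl C bonded to C and to N → amide (the N is not a separate amine).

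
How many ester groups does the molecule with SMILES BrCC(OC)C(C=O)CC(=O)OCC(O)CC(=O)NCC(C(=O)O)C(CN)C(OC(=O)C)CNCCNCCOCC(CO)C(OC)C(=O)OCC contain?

3

Reading the structure from left to right:
  BrCH2: halogen on an sp³ carbon → alkyl halide.
  CH(OCH3): pendant –OCH3: C–O–C with sp³ C, no adjacent C=O → ether.
  CH(CHO): pendant –CHO: carbonyl C bonded to C and H → aldehyde.
  CH2COOCH2: –C(=O)–O–C with C on the carbonyl side → ester.
  CH(OH): –OH on an sp³ carbon → alcohol (secondary).
  CH2CONHCH2: –C(=O)–N– linkage → amide (the N is not an amine).
  CH(COOH): pendant –COOH: carbonyl C bonded to C and –OH → carboxylic acid.
  CH(CH2NH2): pendant –CH2NH2: N on sp³ C, no adjacent C=O → amine.
  CH(OCOCH3): pendant –OC(=O)CH3: an acyloxy group → ester.
  CH2NHCH2: C–N–C with sp³ carbons and no adjacent C=O → amine (secondary).
  CH2NHCH2: C–N–C with sp³ carbons and no adjacent C=O → amine (secondary).
  CH2OCH2: C–O–C with sp³ carbons on both sides and no adjacent C=O → ether.
  CH(CH2OH): pendant –CH2OH on an sp³ backbone C → alcohol.
  CH(OCH3): pendant –OCH3: C–O–C with sp³ C, no adjacent C=O → ether.
  COOCH2CH3: –C(=O)OCH2CH3: carbonyl C bonded to C and to –OEt → ester.
Ester appears at: CH2COOCH2, CH(OCOCH3), COOCH2CH3 → 3.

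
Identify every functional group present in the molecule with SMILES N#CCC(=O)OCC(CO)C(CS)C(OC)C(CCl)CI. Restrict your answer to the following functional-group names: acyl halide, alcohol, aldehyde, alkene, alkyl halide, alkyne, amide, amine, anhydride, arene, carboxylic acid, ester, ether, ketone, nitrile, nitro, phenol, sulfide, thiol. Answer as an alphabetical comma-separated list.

N≡C–: carbon triple-bonded to nitrogen → nitrile.
–C(=O)–O–C with C on the carbonyl side → ester.
pendant –CH2OH on an sp³ backbone C → alcohol.
pendant –CH2SH → thiol.
pendant –OCH3: C–O–C with sp³ C, no adjacent C=O → ether.
pendant –CH2X: halogen on sp³ carbon → alkyl halide.
halogen on an sp³ carbon → alkyl halide.

alcohol, alkyl halide, ester, ether, nitrile, thiol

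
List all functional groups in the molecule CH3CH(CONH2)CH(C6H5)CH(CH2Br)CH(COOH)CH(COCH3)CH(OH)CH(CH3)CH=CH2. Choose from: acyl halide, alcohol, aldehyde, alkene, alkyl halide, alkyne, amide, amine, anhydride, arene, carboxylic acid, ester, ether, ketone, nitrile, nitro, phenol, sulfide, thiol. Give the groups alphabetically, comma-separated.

alcohol, alkene, alkyl halide, amide, arene, carboxylic acid, ketone

pendant –CONH2: carbonyl C bonded to C and N → amide.
pendant –C6H5: benzene ring → arene.
pendant –CH2X: halogen on sp³ carbon → alkyl halide.
pendant –COOH: carbonyl C bonded to C and –OH → carboxylic acid.
pendant –COCH3: carbonyl C bonded to two carbons → ketone.
–OH on an sp³ carbon → alcohol (secondary).
C=C double bond → alkene.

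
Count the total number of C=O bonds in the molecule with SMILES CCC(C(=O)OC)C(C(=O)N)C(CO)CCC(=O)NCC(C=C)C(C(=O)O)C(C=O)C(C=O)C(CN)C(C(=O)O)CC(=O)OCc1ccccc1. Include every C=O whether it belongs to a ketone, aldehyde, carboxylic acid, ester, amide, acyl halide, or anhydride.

8

CH(COOCH3): ester, 1 C=O (running total 1).
CH(CONH2): amide, 1 C=O (running total 2).
CH2CONHCH2: amide, 1 C=O (running total 3).
CH(COOH): carboxylic acid, 1 C=O (running total 4).
CH(CHO): aldehyde, 1 C=O (running total 5).
CH(CHO): aldehyde, 1 C=O (running total 6).
CH(COOH): carboxylic acid, 1 C=O (running total 7).
CH2COOCH2: ester, 1 C=O (running total 8).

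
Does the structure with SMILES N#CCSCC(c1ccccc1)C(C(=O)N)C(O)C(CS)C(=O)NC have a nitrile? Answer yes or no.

Reading the structure from left to right:
  N≡C: N≡C–: carbon triple-bonded to nitrogen → nitrile.
  CH2SCH2: C–S–C linkage → sulfide (thioether).
  CH(C6H5): pendant –C6H5: benzene ring → arene.
  CH(CONH2): pendant –CONH2: carbonyl C bonded to C and N → amide.
  CH(OH): –OH on an sp³ carbon → alcohol (secondary).
  CH(CH2SH): pendant –CH2SH → thiol.
  CONHCH3: –C(=O)NHCH3: carbonyl C bonded to C and to N → amide (the N is not an amine).
The N≡C segment supplies the nitrile: N≡C–: carbon triple-bonded to nitrogen → nitrile.

yes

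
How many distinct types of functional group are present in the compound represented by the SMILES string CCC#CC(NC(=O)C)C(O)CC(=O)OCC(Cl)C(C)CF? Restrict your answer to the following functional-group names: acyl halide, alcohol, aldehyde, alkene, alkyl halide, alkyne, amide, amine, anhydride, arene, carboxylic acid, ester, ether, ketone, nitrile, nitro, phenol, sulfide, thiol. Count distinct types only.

Reading the structure from left to right:
  C≡C: C≡C triple bond → alkyne.
  CH(NHCOCH3): pendant –NHC(=O)CH3: N bonded to a carbonyl → amide (not amine).
  CH(OH): –OH on an sp³ carbon → alcohol (secondary).
  CH2COOCH2: –C(=O)–O–C with C on the carbonyl side → ester.
  CH(Cl): halogen on an sp³ carbon → alkyl halide.
  CH2F: halogen on an sp³ carbon → alkyl halide.
Distinct types present: alcohol, alkyl halide, alkyne, amide, ester.

5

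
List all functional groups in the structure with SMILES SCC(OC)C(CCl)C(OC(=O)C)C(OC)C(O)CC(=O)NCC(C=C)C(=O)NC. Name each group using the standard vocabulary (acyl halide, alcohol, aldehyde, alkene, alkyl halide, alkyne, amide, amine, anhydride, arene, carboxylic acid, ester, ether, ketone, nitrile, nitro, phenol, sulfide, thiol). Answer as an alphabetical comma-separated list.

alcohol, alkene, alkyl halide, amide, ester, ether, thiol

–SH on an sp³ carbon → thiol.
pendant –OCH3: C–O–C with sp³ C, no adjacent C=O → ether.
pendant –CH2X: halogen on sp³ carbon → alkyl halide.
pendant –OC(=O)CH3: an acyloxy group → ester.
pendant –OCH3: C–O–C with sp³ C, no adjacent C=O → ether.
–OH on an sp³ carbon → alcohol (secondary).
–C(=O)–N– linkage → amide (the N is not an amine).
pendant –CH=CH2: C=C double bond → alkene.
–C(=O)NHCH3: carbonyl C bonded to C and to N → amide (the N is not an amine).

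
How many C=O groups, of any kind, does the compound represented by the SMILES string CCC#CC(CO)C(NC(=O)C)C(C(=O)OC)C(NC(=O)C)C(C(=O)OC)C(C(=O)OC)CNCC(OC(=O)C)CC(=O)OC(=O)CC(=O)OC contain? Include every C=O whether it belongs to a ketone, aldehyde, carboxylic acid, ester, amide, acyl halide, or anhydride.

CH(NHCOCH3): amide, 1 C=O (running total 1).
CH(COOCH3): ester, 1 C=O (running total 2).
CH(NHCOCH3): amide, 1 C=O (running total 3).
CH(COOCH3): ester, 1 C=O (running total 4).
CH(COOCH3): ester, 1 C=O (running total 5).
CH(OCOCH3): ester, 1 C=O (running total 6).
CH2CO-O-COCH2: anhydride, 2 C=O (running total 8).
COOCH3: ester, 1 C=O (running total 9).

9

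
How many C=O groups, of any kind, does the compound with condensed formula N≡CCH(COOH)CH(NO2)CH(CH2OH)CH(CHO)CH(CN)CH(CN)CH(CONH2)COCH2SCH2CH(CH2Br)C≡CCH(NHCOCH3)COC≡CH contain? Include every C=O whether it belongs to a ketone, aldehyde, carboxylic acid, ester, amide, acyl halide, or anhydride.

6

CH(COOH): carboxylic acid, 1 C=O (running total 1).
CH(CHO): aldehyde, 1 C=O (running total 2).
CH(CONH2): amide, 1 C=O (running total 3).
CO: ketone, 1 C=O (running total 4).
CH(NHCOCH3): amide, 1 C=O (running total 5).
CO: ketone, 1 C=O (running total 6).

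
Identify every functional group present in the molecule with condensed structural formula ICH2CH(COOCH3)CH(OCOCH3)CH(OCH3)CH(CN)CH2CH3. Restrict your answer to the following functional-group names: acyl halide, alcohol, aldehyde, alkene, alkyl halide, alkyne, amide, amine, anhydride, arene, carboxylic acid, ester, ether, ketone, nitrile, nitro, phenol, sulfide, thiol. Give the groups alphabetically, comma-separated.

Working along the chain:
  ICH2: halogen on an sp³ carbon → alkyl halide.
  CH(COOCH3): pendant –COOCH3: carbonyl C bonded to C and –OCH3 → ester.
  CH(OCOCH3): pendant –OC(=O)CH3: an acyloxy group → ester.
  CH(OCH3): pendant –OCH3: C–O–C with sp³ C, no adjacent C=O → ether.
  CH(CN): pendant –C≡N: nitrile.

alkyl halide, ester, ether, nitrile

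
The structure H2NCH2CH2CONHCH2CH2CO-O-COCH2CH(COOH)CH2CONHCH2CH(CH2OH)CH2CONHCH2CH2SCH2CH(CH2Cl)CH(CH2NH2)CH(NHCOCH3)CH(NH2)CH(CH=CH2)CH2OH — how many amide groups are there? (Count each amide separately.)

–NH2 on an sp³ carbon with no adjacent C=O → amine.
–C(=O)–N– linkage → amide (the N is not an amine).
two acyl groups sharing one oxygen, –C(=O)–O–C(=O)– → anhydride.
pendant –COOH: carbonyl C bonded to C and –OH → carboxylic acid.
–C(=O)–N– linkage → amide (the N is not an amine).
pendant –CH2OH on an sp³ backbone C → alcohol.
–C(=O)–N– linkage → amide (the N is not an amine).
C–S–C linkage → sulfide (thioether).
pendant –CH2X: halogen on sp³ carbon → alkyl halide.
pendant –CH2NH2: N on sp³ C, no adjacent C=O → amine.
pendant –NHC(=O)CH3: N bonded to a carbonyl → amide (not amine).
–NH2 on an sp³ carbon with no adjacent C=O → amine.
pendant –CH=CH2: C=C double bond → alkene.
–OH on an sp³ carbon → alcohol.
Amide appears at: CH2CONHCH2, CH2CONHCH2, CH2CONHCH2, CH(NHCOCH3) → 4.

4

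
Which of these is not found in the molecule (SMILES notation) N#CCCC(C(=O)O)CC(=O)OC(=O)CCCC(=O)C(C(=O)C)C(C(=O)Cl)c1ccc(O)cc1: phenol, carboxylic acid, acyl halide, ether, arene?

carboxylic acid: present (CH(COOH) — pendant –COOH: carbonyl C bonded to C and –OH → carboxylic acid).
arene: present (C6H4OH — –OH attached directly to an aromatic ring → phenol (not alcohol); the ring itself is an arene).
acyl halide: present (CH(COCl) — pendant –C(=O)X: carbonyl C bonded to C and halogen → acyl halide).
phenol: present (C6H4OH — –OH attached directly to an aromatic ring → phenol (not alcohol); the ring itself is an arene).
ether: no segment matches this pattern.

ether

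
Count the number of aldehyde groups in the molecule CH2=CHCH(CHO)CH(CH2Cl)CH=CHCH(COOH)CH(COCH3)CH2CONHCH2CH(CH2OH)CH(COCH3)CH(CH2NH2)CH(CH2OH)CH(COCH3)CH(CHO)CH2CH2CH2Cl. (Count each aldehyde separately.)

C=C double bond → alkene.
pendant –CHO: carbonyl C bonded to C and H → aldehyde.
pendant –CH2X: halogen on sp³ carbon → alkyl halide.
C=C double bond → alkene.
pendant –COOH: carbonyl C bonded to C and –OH → carboxylic acid.
pendant –COCH3: carbonyl C bonded to two carbons → ketone.
–C(=O)–N– linkage → amide (the N is not an amine).
pendant –CH2OH on an sp³ backbone C → alcohol.
pendant –COCH3: carbonyl C bonded to two carbons → ketone.
pendant –CH2NH2: N on sp³ C, no adjacent C=O → amine.
pendant –CH2OH on an sp³ backbone C → alcohol.
pendant –COCH3: carbonyl C bonded to two carbons → ketone.
pendant –CHO: carbonyl C bonded to C and H → aldehyde.
halogen on an sp³ carbon → alkyl halide.
Aldehyde appears at: CH(CHO), CH(CHO) → 2.

2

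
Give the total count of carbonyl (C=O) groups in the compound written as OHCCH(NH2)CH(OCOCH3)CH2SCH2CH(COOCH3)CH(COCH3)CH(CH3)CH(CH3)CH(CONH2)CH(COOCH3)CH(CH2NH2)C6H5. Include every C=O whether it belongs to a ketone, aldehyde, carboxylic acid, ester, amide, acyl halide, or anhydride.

6

OHC: aldehyde, 1 C=O (running total 1).
CH(OCOCH3): ester, 1 C=O (running total 2).
CH(COOCH3): ester, 1 C=O (running total 3).
CH(COCH3): ketone, 1 C=O (running total 4).
CH(CONH2): amide, 1 C=O (running total 5).
CH(COOCH3): ester, 1 C=O (running total 6).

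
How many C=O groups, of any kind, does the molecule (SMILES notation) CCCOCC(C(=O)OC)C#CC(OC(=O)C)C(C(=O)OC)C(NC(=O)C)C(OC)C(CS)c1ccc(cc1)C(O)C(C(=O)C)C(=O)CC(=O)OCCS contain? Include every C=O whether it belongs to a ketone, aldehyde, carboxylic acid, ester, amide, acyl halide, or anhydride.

7

CH(COOCH3): ester, 1 C=O (running total 1).
CH(OCOCH3): ester, 1 C=O (running total 2).
CH(COOCH3): ester, 1 C=O (running total 3).
CH(NHCOCH3): amide, 1 C=O (running total 4).
CH(COCH3): ketone, 1 C=O (running total 5).
CO: ketone, 1 C=O (running total 6).
CH2COOCH2: ester, 1 C=O (running total 7).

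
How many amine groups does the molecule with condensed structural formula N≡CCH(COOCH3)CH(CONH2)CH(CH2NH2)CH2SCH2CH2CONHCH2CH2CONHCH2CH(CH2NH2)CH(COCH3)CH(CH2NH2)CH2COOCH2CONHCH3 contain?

N≡C–: carbon triple-bonded to nitrogen → nitrile.
pendant –COOCH3: carbonyl C bonded to C and –OCH3 → ester.
pendant –CONH2: carbonyl C bonded to C and N → amide.
pendant –CH2NH2: N on sp³ C, no adjacent C=O → amine.
C–S–C linkage → sulfide (thioether).
–C(=O)–N– linkage → amide (the N is not an amine).
–C(=O)–N– linkage → amide (the N is not an amine).
pendant –CH2NH2: N on sp³ C, no adjacent C=O → amine.
pendant –COCH3: carbonyl C bonded to two carbons → ketone.
pendant –CH2NH2: N on sp³ C, no adjacent C=O → amine.
–C(=O)–O–C with C on the carbonyl side → ester.
–C(=O)NHCH3: carbonyl C bonded to C and to N → amide (the N is not an amine).
Amine appears at: CH(CH2NH2), CH(CH2NH2), CH(CH2NH2) → 3.

3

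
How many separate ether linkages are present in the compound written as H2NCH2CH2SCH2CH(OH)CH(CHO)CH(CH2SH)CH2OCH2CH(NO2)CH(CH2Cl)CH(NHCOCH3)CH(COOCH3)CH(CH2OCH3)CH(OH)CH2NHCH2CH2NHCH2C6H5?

Working along the chain:
  H2NCH2: –NH2 on an sp³ carbon with no adjacent C=O → amine.
  CH2SCH2: C–S–C linkage → sulfide (thioether).
  CH(OH): –OH on an sp³ carbon → alcohol (secondary).
  CH(CHO): pendant –CHO: carbonyl C bonded to C and H → aldehyde.
  CH(CH2SH): pendant –CH2SH → thiol.
  CH2OCH2: C–O–C with sp³ carbons on both sides and no adjacent C=O → ether.
  CH(NO2): –NO2 on an sp³ carbon → nitro (the N=O is not a carbonyl).
  CH(CH2Cl): pendant –CH2X: halogen on sp³ carbon → alkyl halide.
  CH(NHCOCH3): pendant –NHC(=O)CH3: N bonded to a carbonyl → amide (not amine).
  CH(COOCH3): pendant –COOCH3: carbonyl C bonded to C and –OCH3 → ester.
  CH(CH2OCH3): pendant –CH2OCH3: C–O–C linkage → ether.
  CH(OH): –OH on an sp³ carbon → alcohol (secondary).
  CH2NHCH2: C–N–C with sp³ carbons and no adjacent C=O → amine (secondary).
  CH2NHCH2: C–N–C with sp³ carbons and no adjacent C=O → amine (secondary).
  C6H5: –C6H5 phenyl ring → arene.
Ether appears at: CH2OCH2, CH(CH2OCH3) → 2.

2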